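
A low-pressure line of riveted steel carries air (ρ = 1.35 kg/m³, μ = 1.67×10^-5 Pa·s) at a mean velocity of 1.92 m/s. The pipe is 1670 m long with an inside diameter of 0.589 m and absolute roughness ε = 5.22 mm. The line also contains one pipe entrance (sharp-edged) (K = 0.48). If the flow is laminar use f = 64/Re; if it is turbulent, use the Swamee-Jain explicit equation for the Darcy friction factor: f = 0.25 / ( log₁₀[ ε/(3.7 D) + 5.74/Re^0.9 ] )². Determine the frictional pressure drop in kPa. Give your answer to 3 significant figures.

Reynolds number Re = ρVD/μ = 1.35 · 1.92 · 0.589 / 1.67e-05 = 9.142e+04.
Re > 4000 → turbulent. Relative roughness ε/D = 0.00522/0.589 = 0.00886. Swamee-Jain: f = 0.25/(log₁₀[0.00886/3.7 + 5.74/9.142e+04^0.9])² = 0.25/(log₁₀[0.0024 + 0.000197])² = 0.25/(-2.586)² = 0.03737.
Total minor-loss coefficient ΣK = 1·0.48 = 0.48.
ΔP = [f·L/D + ΣK]·(ρV²/2) = [0.03737·1670/0.589 + 0.48]·(1.35·1.92²/2) = [106 + 0.48]·2.488 = 264.9 Pa.
ΔP = 264.9 Pa = 0.265 kPa.

ΔP ≈ 0.265 kPa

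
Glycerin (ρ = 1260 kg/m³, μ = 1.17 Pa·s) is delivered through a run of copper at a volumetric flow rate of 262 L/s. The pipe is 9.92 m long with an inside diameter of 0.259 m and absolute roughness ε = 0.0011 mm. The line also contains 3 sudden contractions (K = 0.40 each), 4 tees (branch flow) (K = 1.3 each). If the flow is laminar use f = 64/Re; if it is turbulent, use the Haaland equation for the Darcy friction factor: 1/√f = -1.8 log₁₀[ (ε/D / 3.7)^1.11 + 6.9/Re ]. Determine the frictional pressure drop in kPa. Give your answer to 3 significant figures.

ΔP ≈ 127 kPa

Q = 262 L/s = 262/1000 = 0.262 m³/s.
Cross-sectional area A = πD²/4 = π(0.259)²/4 = 0.05269 m²; mean velocity V = Q/A = 0.262/0.05269 = 4.973 m/s.
Reynolds number Re = ρVD/μ = 1260 · 4.973 · 0.259 / 1.17 = 1387.
Re < 2300 → laminar flow, so f = 64/Re = 64/1387 = 0.04614 (the turbulent correlation is not needed).
Total minor-loss coefficient ΣK = 3·0.4 + 4·1.3 = 6.4.
ΔP = [f·L/D + ΣK]·(ρV²/2) = [0.04614·9.92/0.259 + 6.4]·(1260·4.973²/2) = [1.767 + 6.4]·1.558e+04 = 1.272e+05 Pa.
ΔP = 1.272e+05 Pa = 127 kPa.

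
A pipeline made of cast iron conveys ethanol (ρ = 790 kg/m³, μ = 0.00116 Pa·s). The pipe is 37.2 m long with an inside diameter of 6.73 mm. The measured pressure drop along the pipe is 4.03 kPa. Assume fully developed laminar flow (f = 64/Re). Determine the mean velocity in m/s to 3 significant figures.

For laminar flow, f = 64/Re with Re = ρVD/μ, so Darcy-Weisbach reduces to ΔP = 32μLV/D². Solving for V: V = ΔP·D²/(32μL) = 4030·(0.00673)²/(32·0.00116·37.2) = 0.1322 m/s.
Check: Re = ρVD/μ = 790·0.1322·0.00673/0.00116 = 605.9 < 2300, so the laminar assumption holds.

V ≈ 0.132 m/s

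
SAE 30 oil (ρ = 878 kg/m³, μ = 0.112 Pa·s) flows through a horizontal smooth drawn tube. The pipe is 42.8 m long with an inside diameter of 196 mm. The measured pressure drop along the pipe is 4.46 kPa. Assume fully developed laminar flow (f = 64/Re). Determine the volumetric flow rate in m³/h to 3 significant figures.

Q ≈ 121 m³/h

For laminar flow, f = 64/Re with Re = ρVD/μ, so Darcy-Weisbach reduces to ΔP = 32μLV/D². Solving for V: V = ΔP·D²/(32μL) = 4460·(0.196)²/(32·0.112·42.8) = 1.117 m/s.
Check: Re = ρVD/μ = 878·1.117·0.196/0.112 = 1716 < 2300, so the laminar assumption holds.
Q = V·A = 1.117·(π/4·0.196²) = 0.0337 m³/s = 121 m³/h.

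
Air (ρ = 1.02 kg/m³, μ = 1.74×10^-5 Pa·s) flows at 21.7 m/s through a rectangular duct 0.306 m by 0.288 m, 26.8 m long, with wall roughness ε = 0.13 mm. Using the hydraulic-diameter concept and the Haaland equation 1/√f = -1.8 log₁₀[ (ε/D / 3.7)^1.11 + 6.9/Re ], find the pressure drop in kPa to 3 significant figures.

Hydraulic diameter D_h = 4A/P = 4·(0.306·0.288)/(2·(0.306+0.288)) = 0.3525/1.188 = 0.2967 m.
Re = ρVD_h/μ = 1.02·21.7·0.2967/1.74e-05 = 3.775e+05.
ε/D_h = 0.00013/0.2967 = 0.000438; Haaland gives 1/√f = -1.8 log₁₀[4.38e-05+1.83e-05] = 7.573, so f = 0.01744.
ΔP = f(L/D_h)(ρV²/2) = 0.01744·26.8/0.2967·240.2 = 378.2 Pa.
ΔP = 0.378 kPa.

ΔP ≈ 0.378 kPa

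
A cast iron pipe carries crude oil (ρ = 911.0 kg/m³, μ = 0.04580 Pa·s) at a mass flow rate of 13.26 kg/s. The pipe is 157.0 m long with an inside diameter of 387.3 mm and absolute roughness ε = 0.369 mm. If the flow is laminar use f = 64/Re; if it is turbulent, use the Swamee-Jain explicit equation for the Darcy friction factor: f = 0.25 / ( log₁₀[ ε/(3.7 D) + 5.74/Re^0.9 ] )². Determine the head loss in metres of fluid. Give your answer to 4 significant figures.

h_f ≈ 0.02121 m

A = πD²/4 = π(0.3873)²/4 = 0.1178 m²; mean velocity V = ṁ/(ρA) = 13.26/(911 · 0.1178) = 0.1235 m/s.
Reynolds number Re = ρVD/μ = 911 · 0.1235 · 0.3873 / 0.0458 = 951.8.
Re < 2300 → laminar flow, so f = 64/Re = 64/951.8 = 0.06724 (the turbulent correlation is not needed).
Darcy-Weisbach: ΔP = f(L/D)(ρV²/2) = 0.06724·(157/0.3873)·(911·0.1235²/2) = 0.06724·405.4·6.953 = 189.5 Pa.
Head loss h_f = ΔP/(ρg) = 189.5/(911·9.81) = 0.02121 m.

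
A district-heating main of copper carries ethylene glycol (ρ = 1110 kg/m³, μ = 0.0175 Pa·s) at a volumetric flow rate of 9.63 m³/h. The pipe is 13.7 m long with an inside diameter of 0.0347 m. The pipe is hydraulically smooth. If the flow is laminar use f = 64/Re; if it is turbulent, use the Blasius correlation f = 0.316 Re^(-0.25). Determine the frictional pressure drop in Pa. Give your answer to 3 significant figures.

Q = 9.63 m³/h = 9.63/3600 = 0.002675 m³/s.
Cross-sectional area A = πD²/4 = π(0.0347)²/4 = 0.0009457 m²; mean velocity V = Q/A = 0.002675/0.0009457 = 2.829 m/s.
Reynolds number Re = ρVD/μ = 1110 · 2.829 · 0.0347 / 0.0175 = 6226.
Re > 4000 → turbulent. Smooth-pipe (Blasius): f = 0.316 Re^(-0.25) = 0.316/(6226)^0.25 = 0.03557.
Darcy-Weisbach: ΔP = f(L/D)(ρV²/2) = 0.03557·(13.7/0.0347)·(1110·2.829²/2) = 0.03557·394.8·4441 = 6.237e+04 Pa.

ΔP ≈ 62400 Pa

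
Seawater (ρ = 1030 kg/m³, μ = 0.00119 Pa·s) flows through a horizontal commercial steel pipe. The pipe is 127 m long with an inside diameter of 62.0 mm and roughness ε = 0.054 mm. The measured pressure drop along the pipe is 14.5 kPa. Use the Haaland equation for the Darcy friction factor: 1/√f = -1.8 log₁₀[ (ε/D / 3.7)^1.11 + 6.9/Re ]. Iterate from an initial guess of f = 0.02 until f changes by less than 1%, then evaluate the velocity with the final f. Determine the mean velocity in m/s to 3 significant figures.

V ≈ 0.755 m/s

Rearranging Darcy-Weisbach: V = √(2·ΔP·D/(f·L·ρ)). With ε/D = 5.4e-05/0.062 = 0.000871, iterate starting from f = 0.02:
  f = 0.02 → V = √(2·1.45e+04·0.062/(0.02·127·1030)) = 0.829 m/s; Re = ρVD/μ = 4.449e+04; f → 0.02376
  f = 0.02376 → V = 0.7605 m/s; Re = 4.081e+04; f → 0.02408
  f = 0.02408 → V = 0.7555 m/s; Re = 4.054e+04; f → 0.02411
Converged (Δf/f < 1%). With the final f = 0.02411: V = √(2·1.45e+04·0.062/(0.02411·127·1030)) = 0.7551 m/s.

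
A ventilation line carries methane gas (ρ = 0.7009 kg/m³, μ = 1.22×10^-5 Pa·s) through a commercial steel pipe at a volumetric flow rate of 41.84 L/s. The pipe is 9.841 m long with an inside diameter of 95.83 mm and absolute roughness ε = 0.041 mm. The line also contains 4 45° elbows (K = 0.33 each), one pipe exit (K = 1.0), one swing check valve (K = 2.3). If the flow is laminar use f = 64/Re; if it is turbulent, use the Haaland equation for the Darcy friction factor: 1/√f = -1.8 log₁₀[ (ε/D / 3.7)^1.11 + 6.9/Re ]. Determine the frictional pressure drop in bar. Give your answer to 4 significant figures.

ΔP ≈ 8.353×10^-4 bar

Q = 41.84 L/s = 41.84/1000 = 0.04184 m³/s.
Cross-sectional area A = πD²/4 = π(0.09583)²/4 = 0.007213 m²; mean velocity V = Q/A = 0.04184/0.007213 = 5.801 m/s.
Reynolds number Re = ρVD/μ = 0.7009 · 5.801 · 0.09583 / 1.22e-05 = 3.194e+04.
Re > 4000 → turbulent. Relative roughness ε/D = 4.1e-05/0.09583 = 0.000428. Haaland: 1/√f = -1.8 log₁₀[(0.000428/3.7)^1.11 + 6.9/3.194e+04] = -1.8 log₁₀[4.27e-05 + 0.000216] = 6.457, so f = 0.02399.
Total minor-loss coefficient ΣK = 4·0.33 + 1·1 + 1·2.3 = 4.62.
ΔP = [f·L/D + ΣK]·(ρV²/2) = [0.02399·9.841/0.09583 + 4.62]·(0.7009·5.801²/2) = [2.463 + 4.62]·11.79 = 83.53 Pa.
ΔP = 83.53 Pa = 8.353×10^-4 bar.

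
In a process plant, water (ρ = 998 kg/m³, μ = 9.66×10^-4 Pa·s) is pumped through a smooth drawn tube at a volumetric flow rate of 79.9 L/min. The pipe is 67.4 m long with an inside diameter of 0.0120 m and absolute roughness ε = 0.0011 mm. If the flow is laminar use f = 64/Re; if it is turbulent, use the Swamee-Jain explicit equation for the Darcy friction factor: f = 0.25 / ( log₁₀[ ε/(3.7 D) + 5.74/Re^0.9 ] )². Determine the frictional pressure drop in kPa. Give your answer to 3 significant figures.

Q = 79.9 L/min = 79.9/60000 = 0.001332 m³/s.
Cross-sectional area A = πD²/4 = π(0.012)²/4 = 0.0001131 m²; mean velocity V = Q/A = 0.001332/0.0001131 = 11.77 m/s.
Reynolds number Re = ρVD/μ = 998 · 11.77 · 0.012 / 0.000966 = 1.46e+05.
Re > 4000 → turbulent. Relative roughness ε/D = 1.1e-06/0.012 = 9.17e-05. Swamee-Jain: f = 0.25/(log₁₀[9.17e-05/3.7 + 5.74/1.46e+05^0.9])² = 0.25/(log₁₀[2.48e-05 + 0.000129])² = 0.25/(-3.813)² = 0.0172.
Darcy-Weisbach: ΔP = f(L/D)(ρV²/2) = 0.0172·(67.4/0.012)·(998·11.77²/2) = 0.0172·5617·6.918e+04 = 6.682e+06 Pa.
ΔP = 6.682e+06 Pa = 6680 kPa.

ΔP ≈ 6680 kPa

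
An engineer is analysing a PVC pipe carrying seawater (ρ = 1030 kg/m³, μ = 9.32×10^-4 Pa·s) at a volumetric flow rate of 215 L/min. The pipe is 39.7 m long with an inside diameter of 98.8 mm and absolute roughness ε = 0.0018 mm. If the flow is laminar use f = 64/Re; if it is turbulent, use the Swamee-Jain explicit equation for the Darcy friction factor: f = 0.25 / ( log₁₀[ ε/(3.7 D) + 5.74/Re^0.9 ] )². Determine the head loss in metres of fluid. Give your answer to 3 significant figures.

Q = 215 L/min = 215/60000 = 0.003583 m³/s.
Cross-sectional area A = πD²/4 = π(0.0988)²/4 = 0.007667 m²; mean velocity V = Q/A = 0.003583/0.007667 = 0.4674 m/s.
Reynolds number Re = ρVD/μ = 1030 · 0.4674 · 0.0988 / 0.000932 = 5.103e+04.
Re > 4000 → turbulent. Relative roughness ε/D = 1.8e-06/0.0988 = 1.82e-05. Swamee-Jain: f = 0.25/(log₁₀[1.82e-05/3.7 + 5.74/5.103e+04^0.9])² = 0.25/(log₁₀[4.92e-06 + 0.000333])² = 0.25/(-3.472)² = 0.02074.
Darcy-Weisbach: ΔP = f(L/D)(ρV²/2) = 0.02074·(39.7/0.0988)·(1030·0.4674²/2) = 0.02074·401.8·112.5 = 937.7 Pa.
Head loss h_f = ΔP/(ρg) = 937.7/(1030·9.81) = 0.0928 m.

h_f ≈ 0.0928 m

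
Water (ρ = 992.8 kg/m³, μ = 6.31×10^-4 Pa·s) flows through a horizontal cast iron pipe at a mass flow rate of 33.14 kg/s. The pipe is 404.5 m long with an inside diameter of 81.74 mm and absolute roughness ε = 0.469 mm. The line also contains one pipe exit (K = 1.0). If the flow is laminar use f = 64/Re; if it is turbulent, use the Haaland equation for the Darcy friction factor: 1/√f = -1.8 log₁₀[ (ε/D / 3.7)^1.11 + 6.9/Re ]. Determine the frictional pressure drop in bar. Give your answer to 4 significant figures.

A = πD²/4 = π(0.08174)²/4 = 0.005248 m²; mean velocity V = ṁ/(ρA) = 33.14/(992.8 · 0.005248) = 6.361 m/s.
Reynolds number Re = ρVD/μ = 992.8 · 6.361 · 0.08174 / 0.000631 = 8.181e+05.
Re > 4000 → turbulent. Relative roughness ε/D = 0.000469/0.08174 = 0.00574. Haaland: 1/√f = -1.8 log₁₀[(0.00574/3.7)^1.11 + 6.9/8.181e+05] = -1.8 log₁₀[0.000761 + 8.43e-06] = 5.605, so f = 0.03183.
Total minor-loss coefficient ΣK = 1·1 = 1.
ΔP = [f·L/D + ΣK]·(ρV²/2) = [0.03183·404.5/0.08174 + 1]·(992.8·6.361²/2) = [157.5 + 1]·2.009e+04 = 3.184e+06 Pa.
ΔP = 3.184e+06 Pa = 31.84 bar.

ΔP ≈ 31.84 bar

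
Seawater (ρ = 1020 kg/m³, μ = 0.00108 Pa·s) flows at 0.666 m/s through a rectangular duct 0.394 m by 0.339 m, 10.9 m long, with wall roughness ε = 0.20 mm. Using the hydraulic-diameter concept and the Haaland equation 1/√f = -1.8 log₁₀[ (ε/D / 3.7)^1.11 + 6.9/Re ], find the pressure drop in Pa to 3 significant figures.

Hydraulic diameter D_h = 4A/P = 4·(0.394·0.339)/(2·(0.394+0.339)) = 0.5343/1.466 = 0.3644 m.
Re = ρVD_h/μ = 1020·0.666·0.3644/0.00108 = 2.292e+05.
ε/D_h = 0.0002/0.3644 = 0.000549; Haaland gives 1/√f = -1.8 log₁₀[5.62e-05+3.01e-05] = 7.315, so f = 0.01869.
ΔP = f(L/D_h)(ρV²/2) = 0.01869·10.9/0.3644·226.2 = 126.4 Pa.

ΔP ≈ 126 Pa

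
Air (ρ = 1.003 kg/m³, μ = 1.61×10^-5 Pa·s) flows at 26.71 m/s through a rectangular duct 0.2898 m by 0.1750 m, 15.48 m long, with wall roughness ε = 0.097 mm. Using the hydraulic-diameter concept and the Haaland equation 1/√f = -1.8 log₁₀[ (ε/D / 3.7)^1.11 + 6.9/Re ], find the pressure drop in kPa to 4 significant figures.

Hydraulic diameter D_h = 4A/P = 4·(0.2898·0.175)/(2·(0.2898+0.175)) = 0.2029/0.9296 = 0.2182 m.
Re = ρVD_h/μ = 1.003·26.71·0.2182/1.61e-05 = 3.631e+05.
ε/D_h = 9.7e-05/0.2182 = 0.000444; Haaland gives 1/√f = -1.8 log₁₀[4.45e-05+1.9e-05] = 7.555, so f = 0.01752.
ΔP = f(L/D_h)(ρV²/2) = 0.01752·15.48/0.2182·357.8 = 444.7 Pa.
ΔP = 0.4447 kPa.

ΔP ≈ 0.4447 kPa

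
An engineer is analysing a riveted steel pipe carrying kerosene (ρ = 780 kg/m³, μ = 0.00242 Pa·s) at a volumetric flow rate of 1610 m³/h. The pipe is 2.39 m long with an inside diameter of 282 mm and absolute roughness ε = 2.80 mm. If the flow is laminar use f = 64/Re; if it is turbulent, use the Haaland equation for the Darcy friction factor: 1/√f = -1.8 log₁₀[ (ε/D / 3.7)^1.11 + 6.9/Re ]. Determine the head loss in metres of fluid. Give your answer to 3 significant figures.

h_f ≈ 0.841 m

Q = 1610 m³/h = 1610/3600 = 0.4472 m³/s.
Cross-sectional area A = πD²/4 = π(0.282)²/4 = 0.06246 m²; mean velocity V = Q/A = 0.4472/0.06246 = 7.16 m/s.
Reynolds number Re = ρVD/μ = 780 · 7.16 · 0.282 / 0.00242 = 6.508e+05.
Re > 4000 → turbulent. Relative roughness ε/D = 0.0028/0.282 = 0.00993. Haaland: 1/√f = -1.8 log₁₀[(0.00993/3.7)^1.11 + 6.9/6.508e+05] = -1.8 log₁₀[0.0014 + 1.06e-05] = 5.132, so f = 0.03798.
Darcy-Weisbach: ΔP = f(L/D)(ρV²/2) = 0.03798·(2.39/0.282)·(780·7.16²/2) = 0.03798·8.475·2e+04 = 6436 Pa.
Head loss h_f = ΔP/(ρg) = 6436/(780·9.81) = 0.841 m.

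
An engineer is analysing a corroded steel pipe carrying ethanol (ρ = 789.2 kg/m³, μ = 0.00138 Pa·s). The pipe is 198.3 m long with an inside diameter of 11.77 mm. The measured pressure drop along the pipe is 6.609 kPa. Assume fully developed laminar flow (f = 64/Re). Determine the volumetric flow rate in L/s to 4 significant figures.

For laminar flow, f = 64/Re with Re = ρVD/μ, so Darcy-Weisbach reduces to ΔP = 32μLV/D². Solving for V: V = ΔP·D²/(32μL) = 6609·(0.01177)²/(32·0.00138·198.3) = 0.1046 m/s.
Check: Re = ρVD/μ = 789.2·0.1046·0.01177/0.00138 = 703.8 < 2300, so the laminar assumption holds.
Q = V·A = 0.1046·(π/4·0.01177²) = 1.138e-05 m³/s = 0.01138 L/s.

Q ≈ 0.01138 L/s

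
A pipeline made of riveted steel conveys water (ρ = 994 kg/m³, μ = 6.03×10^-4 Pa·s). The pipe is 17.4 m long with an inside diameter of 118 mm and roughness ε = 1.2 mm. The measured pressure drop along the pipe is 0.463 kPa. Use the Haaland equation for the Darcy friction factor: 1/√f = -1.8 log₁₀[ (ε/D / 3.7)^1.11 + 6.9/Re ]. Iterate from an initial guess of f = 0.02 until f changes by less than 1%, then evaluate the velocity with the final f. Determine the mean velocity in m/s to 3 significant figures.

Rearranging Darcy-Weisbach: V = √(2·ΔP·D/(f·L·ρ)). With ε/D = 0.0012/0.118 = 0.0102, iterate starting from f = 0.02:
  f = 0.02 → V = √(2·463·0.118/(0.02·17.4·994)) = 0.562 m/s; Re = ρVD/μ = 1.093e+05; f → 0.0387
  f = 0.0387 → V = 0.404 m/s; Re = 7.859e+04; f → 0.0389
Converged (Δf/f < 1%). With the final f = 0.0389: V = √(2·463·0.118/(0.0389·17.4·994)) = 0.403 m/s.

V ≈ 0.403 m/s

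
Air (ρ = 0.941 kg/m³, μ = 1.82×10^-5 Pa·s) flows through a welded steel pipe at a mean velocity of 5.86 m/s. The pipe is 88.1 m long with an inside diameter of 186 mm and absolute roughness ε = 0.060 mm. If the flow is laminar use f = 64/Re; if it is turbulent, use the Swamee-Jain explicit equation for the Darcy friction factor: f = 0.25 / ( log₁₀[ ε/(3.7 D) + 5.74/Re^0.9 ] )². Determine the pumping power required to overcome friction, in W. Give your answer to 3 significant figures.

P ≈ 26.2 W

Reynolds number Re = ρVD/μ = 0.941 · 5.86 · 0.186 / 1.82e-05 = 5.635e+04.
Re > 4000 → turbulent. Relative roughness ε/D = 6e-05/0.186 = 0.000323. Swamee-Jain: f = 0.25/(log₁₀[0.000323/3.7 + 5.74/5.635e+04^0.9])² = 0.25/(log₁₀[8.72e-05 + 0.000304])² = 0.25/(-3.407)² = 0.02153.
Darcy-Weisbach: ΔP = f(L/D)(ρV²/2) = 0.02153·(88.1/0.186)·(0.941·5.86²/2) = 0.02153·473.7·16.16 = 164.8 Pa.
Q = V·A = 5.86·0.02717 = 0.1592 m³/s.
Pumping power P = QΔP = 0.1592·164.8 = 26.24 W = 26.2 W.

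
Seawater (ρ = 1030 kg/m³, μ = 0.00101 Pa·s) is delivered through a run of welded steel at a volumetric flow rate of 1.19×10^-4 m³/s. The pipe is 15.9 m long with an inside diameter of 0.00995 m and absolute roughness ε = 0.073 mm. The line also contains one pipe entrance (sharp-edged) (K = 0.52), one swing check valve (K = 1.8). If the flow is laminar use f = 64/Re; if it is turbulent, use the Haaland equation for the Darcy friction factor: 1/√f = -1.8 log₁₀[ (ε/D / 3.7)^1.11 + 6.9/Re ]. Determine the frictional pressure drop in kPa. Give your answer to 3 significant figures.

Cross-sectional area A = πD²/4 = π(0.00995)²/4 = 7.776e-05 m²; mean velocity V = Q/A = 0.000119/7.776e-05 = 1.53 m/s.
Reynolds number Re = ρVD/μ = 1030 · 1.53 · 0.00995 / 0.00101 = 1.553e+04.
Re > 4000 → turbulent. Relative roughness ε/D = 7.3e-05/0.00995 = 0.00734. Haaland: 1/√f = -1.8 log₁₀[(0.00734/3.7)^1.11 + 6.9/1.553e+04] = -1.8 log₁₀[0.001 + 0.000444] = 5.113, so f = 0.03826.
Total minor-loss coefficient ΣK = 1·0.52 + 1·1.8 = 2.32.
ΔP = [f·L/D + ΣK]·(ρV²/2) = [0.03826·15.9/0.00995 + 2.32]·(1030·1.53²/2) = [61.14 + 2.32]·1206 = 7.654e+04 Pa.
ΔP = 7.654e+04 Pa = 76.5 kPa.

ΔP ≈ 76.5 kPa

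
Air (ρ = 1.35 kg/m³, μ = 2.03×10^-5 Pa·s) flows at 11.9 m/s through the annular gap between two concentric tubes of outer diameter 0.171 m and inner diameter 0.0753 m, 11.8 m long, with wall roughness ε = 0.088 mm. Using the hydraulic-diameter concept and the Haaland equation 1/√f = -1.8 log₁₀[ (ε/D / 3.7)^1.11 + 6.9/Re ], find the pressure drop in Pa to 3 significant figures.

ΔP ≈ 263 Pa

Hydraulic diameter D_h = 4A/P = D_o - D_i = 0.171 - 0.0753 = 0.0957 m.
Re = ρVD_h/μ = 1.35·11.9·0.0957/2.03e-05 = 7.574e+04.
ε/D_h = 8.8e-05/0.0957 = 0.00092; Haaland gives 1/√f = -1.8 log₁₀[9.97e-05+9.11e-05] = 6.695, so f = 0.02231.
ΔP = f(L/D_h)(ρV²/2) = 0.02231·11.8/0.0957·95.59 = 263 Pa.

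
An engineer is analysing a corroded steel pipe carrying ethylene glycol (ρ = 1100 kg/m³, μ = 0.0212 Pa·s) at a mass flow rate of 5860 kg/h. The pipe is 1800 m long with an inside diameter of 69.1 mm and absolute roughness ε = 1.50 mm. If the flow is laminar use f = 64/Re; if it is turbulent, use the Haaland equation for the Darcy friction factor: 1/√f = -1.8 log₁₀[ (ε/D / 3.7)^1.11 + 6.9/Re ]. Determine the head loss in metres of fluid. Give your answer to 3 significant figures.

h_f ≈ 9.35 m

ṁ = 5860 kg/h = 5860/3600 = 1.628 kg/s.
A = πD²/4 = π(0.0691)²/4 = 0.00375 m²; mean velocity V = ṁ/(ρA) = 1.628/(1100 · 0.00375) = 0.3946 m/s.
Reynolds number Re = ρVD/μ = 1100 · 0.3946 · 0.0691 / 0.0212 = 1415.
Re < 2300 → laminar flow, so f = 64/Re = 64/1415 = 0.04524 (the turbulent correlation is not needed).
Darcy-Weisbach: ΔP = f(L/D)(ρV²/2) = 0.04524·(1800/0.0691)·(1100·0.3946²/2) = 0.04524·2.605e+04·85.64 = 1.009e+05 Pa.
Head loss h_f = ΔP/(ρg) = 1.009e+05/(1100·9.81) = 9.35 m.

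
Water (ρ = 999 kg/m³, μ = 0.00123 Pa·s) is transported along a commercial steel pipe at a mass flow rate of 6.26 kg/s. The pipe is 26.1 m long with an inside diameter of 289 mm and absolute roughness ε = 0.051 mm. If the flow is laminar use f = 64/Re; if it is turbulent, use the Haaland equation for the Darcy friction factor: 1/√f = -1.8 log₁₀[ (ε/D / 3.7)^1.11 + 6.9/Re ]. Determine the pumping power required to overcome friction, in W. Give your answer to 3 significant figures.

A = πD²/4 = π(0.289)²/4 = 0.0656 m²; mean velocity V = ṁ/(ρA) = 6.26/(999 · 0.0656) = 0.09553 m/s.
Reynolds number Re = ρVD/μ = 999 · 0.09553 · 0.289 / 0.00123 = 2.242e+04.
Re > 4000 → turbulent. Relative roughness ε/D = 5.1e-05/0.289 = 0.000176. Haaland: 1/√f = -1.8 log₁₀[(0.000176/3.7)^1.11 + 6.9/2.242e+04] = -1.8 log₁₀[1.6e-05 + 0.000308] = 6.282, so f = 0.02534.
Darcy-Weisbach: ΔP = f(L/D)(ρV²/2) = 0.02534·(26.1/0.289)·(999·0.09553²/2) = 0.02534·90.31·4.558 = 10.43 Pa.
Q = ṁ/ρ = 6.26/999 = 0.006266 m³/s.
Pumping power P = QΔP = 0.006266·10.43 = 0.06537 W = 0.0654 W.

P ≈ 0.0654 W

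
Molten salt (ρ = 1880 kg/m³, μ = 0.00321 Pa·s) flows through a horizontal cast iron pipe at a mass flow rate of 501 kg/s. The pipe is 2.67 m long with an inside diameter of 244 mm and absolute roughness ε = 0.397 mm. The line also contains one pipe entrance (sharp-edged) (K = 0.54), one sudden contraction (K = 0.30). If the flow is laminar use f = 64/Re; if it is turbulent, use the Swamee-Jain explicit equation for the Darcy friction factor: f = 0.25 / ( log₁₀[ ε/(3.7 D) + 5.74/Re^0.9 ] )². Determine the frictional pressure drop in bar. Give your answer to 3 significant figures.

ΔP ≈ 0.332 bar

A = πD²/4 = π(0.244)²/4 = 0.04676 m²; mean velocity V = ṁ/(ρA) = 501/(1880 · 0.04676) = 5.699 m/s.
Reynolds number Re = ρVD/μ = 1880 · 5.699 · 0.244 / 0.00321 = 8.144e+05.
Re > 4000 → turbulent. Relative roughness ε/D = 0.000397/0.244 = 0.00163. Swamee-Jain: f = 0.25/(log₁₀[0.00163/3.7 + 5.74/8.144e+05^0.9])² = 0.25/(log₁₀[0.00044 + 2.75e-05])² = 0.25/(-3.33)² = 0.02254.
Total minor-loss coefficient ΣK = 1·0.54 + 1·0.3 = 0.84.
ΔP = [f·L/D + ΣK]·(ρV²/2) = [0.02254·2.67/0.244 + 0.84]·(1880·5.699²/2) = [0.2466 + 0.84]·3.053e+04 = 3.318e+04 Pa.
ΔP = 3.318e+04 Pa = 0.332 bar.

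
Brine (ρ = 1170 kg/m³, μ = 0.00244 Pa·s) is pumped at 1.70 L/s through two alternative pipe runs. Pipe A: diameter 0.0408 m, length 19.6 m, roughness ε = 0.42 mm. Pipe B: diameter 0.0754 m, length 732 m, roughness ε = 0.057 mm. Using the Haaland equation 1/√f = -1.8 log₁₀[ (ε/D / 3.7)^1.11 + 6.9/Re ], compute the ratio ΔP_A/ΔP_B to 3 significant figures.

ΔP_A/ΔP_B ≈ 0.792

Pipe A: V = Q/A = 0.0017/0.001307 = 1.3 m/s; Re = 2.544e+04; ε/D = 0.0103; Haaland → f = 0.04044; ΔP_A = f(L/D)(ρV²/2) = 1.922e+04 Pa.
Pipe B: V = Q/A = 0.0017/0.004465 = 0.3807 m/s; Re = 1.377e+04; ε/D = 0.000756; Haaland → f = 0.02948; ΔP_B = f(L/D)(ρV²/2) = 2.427e+04 Pa.
ΔP_A/ΔP_B = 1.922e+04/2.427e+04 = 0.792.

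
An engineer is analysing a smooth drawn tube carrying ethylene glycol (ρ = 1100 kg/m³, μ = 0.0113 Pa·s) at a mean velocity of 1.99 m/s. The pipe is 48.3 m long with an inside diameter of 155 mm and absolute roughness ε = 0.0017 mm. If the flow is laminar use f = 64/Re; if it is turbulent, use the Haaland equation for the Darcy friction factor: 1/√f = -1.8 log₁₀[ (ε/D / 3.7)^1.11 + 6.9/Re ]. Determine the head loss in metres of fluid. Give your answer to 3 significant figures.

Reynolds number Re = ρVD/μ = 1100 · 1.99 · 0.155 / 0.0113 = 3.003e+04.
Re > 4000 → turbulent. Relative roughness ε/D = 1.7e-06/0.155 = 1.1e-05. Haaland: 1/√f = -1.8 log₁₀[(1.1e-05/3.7)^1.11 + 6.9/3.003e+04] = -1.8 log₁₀[7.31e-07 + 0.00023] = 6.547, so f = 0.02333.
Darcy-Weisbach: ΔP = f(L/D)(ρV²/2) = 0.02333·(48.3/0.155)·(1100·1.99²/2) = 0.02333·311.6·2178 = 1.583e+04 Pa.
Head loss h_f = ΔP/(ρg) = 1.583e+04/(1100·9.81) = 1.47 m.

h_f ≈ 1.47 m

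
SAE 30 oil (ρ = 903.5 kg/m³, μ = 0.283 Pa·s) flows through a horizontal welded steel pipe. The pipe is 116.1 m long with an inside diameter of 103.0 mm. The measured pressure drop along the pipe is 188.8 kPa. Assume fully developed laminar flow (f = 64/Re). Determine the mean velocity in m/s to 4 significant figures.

V ≈ 1.905 m/s

For laminar flow, f = 64/Re with Re = ρVD/μ, so Darcy-Weisbach reduces to ΔP = 32μLV/D². Solving for V: V = ΔP·D²/(32μL) = 1.888e+05·(0.103)²/(32·0.283·116.1) = 1.905 m/s.
Check: Re = ρVD/μ = 903.5·1.905·0.103/0.283 = 626.5 < 2300, so the laminar assumption holds.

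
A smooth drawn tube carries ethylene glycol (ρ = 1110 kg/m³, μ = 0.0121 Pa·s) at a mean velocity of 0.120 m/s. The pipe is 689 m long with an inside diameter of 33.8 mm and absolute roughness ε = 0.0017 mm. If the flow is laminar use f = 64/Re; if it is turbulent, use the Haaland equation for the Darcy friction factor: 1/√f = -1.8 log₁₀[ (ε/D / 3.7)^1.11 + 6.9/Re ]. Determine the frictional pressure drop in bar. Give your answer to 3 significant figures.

Reynolds number Re = ρVD/μ = 1110 · 0.12 · 0.0338 / 0.0121 = 372.1.
Re < 2300 → laminar flow, so f = 64/Re = 64/372.1 = 0.172 (the turbulent correlation is not needed).
Darcy-Weisbach: ΔP = f(L/D)(ρV²/2) = 0.172·(689/0.0338)·(1110·0.12²/2) = 0.172·2.038e+04·7.992 = 2.802e+04 Pa.
ΔP = 2.802e+04 Pa = 0.280 bar.

ΔP ≈ 0.280 bar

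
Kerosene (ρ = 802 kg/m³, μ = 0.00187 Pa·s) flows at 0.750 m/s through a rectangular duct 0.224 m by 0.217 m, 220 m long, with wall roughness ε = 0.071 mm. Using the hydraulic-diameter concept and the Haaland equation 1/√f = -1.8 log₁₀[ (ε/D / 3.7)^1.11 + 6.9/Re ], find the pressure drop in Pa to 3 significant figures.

ΔP ≈ 4590 Pa

Hydraulic diameter D_h = 4A/P = 4·(0.224·0.217)/(2·(0.224+0.217)) = 0.1944/0.882 = 0.2204 m.
Re = ρVD_h/μ = 802·0.75·0.2204/0.00187 = 7.091e+04.
ε/D_h = 7.1e-05/0.2204 = 0.000322; Haaland gives 1/√f = -1.8 log₁₀[3.11e-05+9.73e-05] = 7.004, so f = 0.02038.
ΔP = f(L/D_h)(ρV²/2) = 0.02038·220/0.2204·225.6 = 4588 Pa.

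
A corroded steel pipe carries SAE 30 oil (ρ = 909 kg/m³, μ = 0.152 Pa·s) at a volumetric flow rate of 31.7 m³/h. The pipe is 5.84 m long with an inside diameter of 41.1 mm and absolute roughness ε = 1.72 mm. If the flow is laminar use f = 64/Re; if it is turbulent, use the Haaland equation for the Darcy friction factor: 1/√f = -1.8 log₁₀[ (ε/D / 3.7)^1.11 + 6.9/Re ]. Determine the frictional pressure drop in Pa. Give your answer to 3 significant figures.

ΔP ≈ 112000 Pa

Q = 31.7 m³/h = 31.7/3600 = 0.008806 m³/s.
Cross-sectional area A = πD²/4 = π(0.0411)²/4 = 0.001327 m²; mean velocity V = Q/A = 0.008806/0.001327 = 6.637 m/s.
Reynolds number Re = ρVD/μ = 909 · 6.637 · 0.0411 / 0.152 = 1631.
Re < 2300 → laminar flow, so f = 64/Re = 64/1631 = 0.03923 (the turbulent correlation is not needed).
Darcy-Weisbach: ΔP = f(L/D)(ρV²/2) = 0.03923·(5.84/0.0411)·(909·6.637²/2) = 0.03923·142.1·2.002e+04 = 1.116e+05 Pa.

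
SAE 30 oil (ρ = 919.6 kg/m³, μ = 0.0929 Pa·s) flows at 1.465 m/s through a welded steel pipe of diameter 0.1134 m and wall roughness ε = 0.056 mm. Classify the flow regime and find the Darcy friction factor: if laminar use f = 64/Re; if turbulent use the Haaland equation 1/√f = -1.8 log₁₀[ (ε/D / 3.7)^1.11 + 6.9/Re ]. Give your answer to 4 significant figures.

Re = ρVD/μ = 919.6·1.465·0.1134/0.0929 = 1645.
Re < 2300 → laminar, so f = 64/Re = 0.03892 (roughness is irrelevant in laminar flow).

f ≈ 0.03892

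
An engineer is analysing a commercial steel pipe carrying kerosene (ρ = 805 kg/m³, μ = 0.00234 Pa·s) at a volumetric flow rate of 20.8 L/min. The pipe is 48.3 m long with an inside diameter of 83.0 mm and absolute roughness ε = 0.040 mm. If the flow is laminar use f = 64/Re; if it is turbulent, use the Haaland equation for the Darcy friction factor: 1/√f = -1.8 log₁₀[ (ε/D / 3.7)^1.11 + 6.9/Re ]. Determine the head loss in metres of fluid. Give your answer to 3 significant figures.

h_f ≈ 0.00426 m

Q = 20.8 L/min = 20.8/60000 = 0.0003467 m³/s.
Cross-sectional area A = πD²/4 = π(0.083)²/4 = 0.005411 m²; mean velocity V = Q/A = 0.0003467/0.005411 = 0.06407 m/s.
Reynolds number Re = ρVD/μ = 805 · 0.06407 · 0.083 / 0.00234 = 1829.
Re < 2300 → laminar flow, so f = 64/Re = 64/1829 = 0.03498 (the turbulent correlation is not needed).
Darcy-Weisbach: ΔP = f(L/D)(ρV²/2) = 0.03498·(48.3/0.083)·(805·0.06407²/2) = 0.03498·581.9·1.652 = 33.64 Pa.
Head loss h_f = ΔP/(ρg) = 33.64/(805·9.81) = 0.00426 m.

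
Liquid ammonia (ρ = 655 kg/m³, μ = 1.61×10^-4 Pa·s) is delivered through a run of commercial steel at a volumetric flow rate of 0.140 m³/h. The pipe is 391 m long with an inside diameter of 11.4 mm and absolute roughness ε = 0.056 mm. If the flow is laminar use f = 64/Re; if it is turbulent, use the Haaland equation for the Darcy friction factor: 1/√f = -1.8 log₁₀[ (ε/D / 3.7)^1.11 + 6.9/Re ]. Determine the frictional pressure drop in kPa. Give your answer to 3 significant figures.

ΔP ≈ 56.4 kPa

Q = 0.140 m³/h = 0.140/3600 = 3.889e-05 m³/s.
Cross-sectional area A = πD²/4 = π(0.0114)²/4 = 0.0001021 m²; mean velocity V = Q/A = 3.889e-05/0.0001021 = 0.381 m/s.
Reynolds number Re = ρVD/μ = 655 · 0.381 · 0.0114 / 0.000161 = 1.767e+04.
Re > 4000 → turbulent. Relative roughness ε/D = 5.6e-05/0.0114 = 0.00491. Haaland: 1/√f = -1.8 log₁₀[(0.00491/3.7)^1.11 + 6.9/1.767e+04] = -1.8 log₁₀[0.000641 + 0.00039] = 5.376, so f = 0.0346.
Darcy-Weisbach: ΔP = f(L/D)(ρV²/2) = 0.0346·(391/0.0114)·(655·0.381²/2) = 0.0346·3.43e+04·47.54 = 5.642e+04 Pa.
ΔP = 5.642e+04 Pa = 56.4 kPa.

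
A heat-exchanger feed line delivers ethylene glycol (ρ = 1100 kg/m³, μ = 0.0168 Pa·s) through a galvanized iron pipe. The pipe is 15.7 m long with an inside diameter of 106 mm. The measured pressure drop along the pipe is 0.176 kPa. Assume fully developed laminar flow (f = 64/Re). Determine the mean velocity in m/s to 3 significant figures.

For laminar flow, f = 64/Re with Re = ρVD/μ, so Darcy-Weisbach reduces to ΔP = 32μLV/D². Solving for V: V = ΔP·D²/(32μL) = 176·(0.106)²/(32·0.0168·15.7) = 0.2343 m/s.
Check: Re = ρVD/μ = 1100·0.2343·0.106/0.0168 = 1626 < 2300, so the laminar assumption holds.

V ≈ 0.234 m/s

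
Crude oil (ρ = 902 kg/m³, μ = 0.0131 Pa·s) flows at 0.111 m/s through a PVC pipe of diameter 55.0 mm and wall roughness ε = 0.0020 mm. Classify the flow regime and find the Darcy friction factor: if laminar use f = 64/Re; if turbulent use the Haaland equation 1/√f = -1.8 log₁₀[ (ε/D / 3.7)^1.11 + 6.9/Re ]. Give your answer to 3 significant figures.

Re = ρVD/μ = 902·0.111·0.055/0.0131 = 420.4.
Re < 2300 → laminar, so f = 64/Re = 0.1523 (roughness is irrelevant in laminar flow).

f ≈ 0.152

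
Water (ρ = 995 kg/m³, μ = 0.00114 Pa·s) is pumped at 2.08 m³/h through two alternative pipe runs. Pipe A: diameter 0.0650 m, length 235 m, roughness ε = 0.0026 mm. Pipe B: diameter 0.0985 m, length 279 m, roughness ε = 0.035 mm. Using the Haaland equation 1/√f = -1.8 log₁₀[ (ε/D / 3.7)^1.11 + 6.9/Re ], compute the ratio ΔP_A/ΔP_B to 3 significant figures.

ΔP_A/ΔP_B ≈ 5.93

Pipe A: V = Q/A = 0.0005778/0.003318 = 0.1741 m/s; Re = 9878; ε/D = 4e-05; Haaland → f = 0.03103; ΔP_A = f(L/D)(ρV²/2) = 1692 Pa.
Pipe B: V = Q/A = 0.0005778/0.00762 = 0.07582 m/s; Re = 6519; ε/D = 0.000355; Haaland → f = 0.0352; ΔP_B = f(L/D)(ρV²/2) = 285.1 Pa.
ΔP_A/ΔP_B = 1692/285.1 = 5.93.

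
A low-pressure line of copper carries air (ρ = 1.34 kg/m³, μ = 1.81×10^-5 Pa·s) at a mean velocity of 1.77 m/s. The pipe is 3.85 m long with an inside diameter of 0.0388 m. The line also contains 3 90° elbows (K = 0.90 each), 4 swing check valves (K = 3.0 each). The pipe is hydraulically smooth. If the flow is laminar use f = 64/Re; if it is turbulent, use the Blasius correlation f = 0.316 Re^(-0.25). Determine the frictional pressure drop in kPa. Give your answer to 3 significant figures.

Reynolds number Re = ρVD/μ = 1.34 · 1.77 · 0.0388 / 1.81e-05 = 5084.
Re > 4000 → turbulent. Smooth-pipe (Blasius): f = 0.316 Re^(-0.25) = 0.316/(5084)^0.25 = 0.03742.
Total minor-loss coefficient ΣK = 3·0.9 + 4·3 = 14.7.
ΔP = [f·L/D + ΣK]·(ρV²/2) = [0.03742·3.85/0.0388 + 14.7]·(1.34·1.77²/2) = [3.713 + 14.7]·2.099 = 38.65 Pa.
ΔP = 38.65 Pa = 0.0387 kPa.

ΔP ≈ 0.0387 kPa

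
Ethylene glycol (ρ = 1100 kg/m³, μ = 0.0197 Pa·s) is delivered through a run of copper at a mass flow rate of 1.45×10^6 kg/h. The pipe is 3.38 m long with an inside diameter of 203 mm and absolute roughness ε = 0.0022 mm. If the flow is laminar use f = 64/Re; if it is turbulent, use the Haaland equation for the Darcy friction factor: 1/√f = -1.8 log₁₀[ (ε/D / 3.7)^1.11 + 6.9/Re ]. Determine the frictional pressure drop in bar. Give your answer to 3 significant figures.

ΔP ≈ 0.199 bar

ṁ = 1.45×10^6 kg/h = 1.45×10^6/3600 = 402.8 kg/s.
A = πD²/4 = π(0.203)²/4 = 0.03237 m²; mean velocity V = ṁ/(ρA) = 402.8/(1100 · 0.03237) = 11.31 m/s.
Reynolds number Re = ρVD/μ = 1100 · 11.31 · 0.203 / 0.0197 = 1.282e+05.
Re > 4000 → turbulent. Relative roughness ε/D = 2.2e-06/0.203 = 1.08e-05. Haaland: 1/√f = -1.8 log₁₀[(1.08e-05/3.7)^1.11 + 6.9/1.282e+05] = -1.8 log₁₀[7.21e-07 + 5.38e-05] = 7.674, so f = 0.01698.
Darcy-Weisbach: ΔP = f(L/D)(ρV²/2) = 0.01698·(3.38/0.203)·(1100·11.31²/2) = 0.01698·16.65·7.04e+04 = 1.99e+04 Pa.
ΔP = 1.99e+04 Pa = 0.199 bar.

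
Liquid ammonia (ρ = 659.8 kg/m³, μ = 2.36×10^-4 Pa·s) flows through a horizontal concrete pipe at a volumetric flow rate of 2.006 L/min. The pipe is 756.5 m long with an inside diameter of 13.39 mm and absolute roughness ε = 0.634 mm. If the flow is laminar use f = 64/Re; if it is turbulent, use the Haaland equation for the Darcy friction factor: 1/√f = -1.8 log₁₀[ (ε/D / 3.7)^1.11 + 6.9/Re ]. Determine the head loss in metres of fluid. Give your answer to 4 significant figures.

Q = 2.006 L/min = 2.006/60000 = 3.343e-05 m³/s.
Cross-sectional area A = πD²/4 = π(0.01339)²/4 = 0.0001408 m²; mean velocity V = Q/A = 3.343e-05/0.0001408 = 0.2374 m/s.
Reynolds number Re = ρVD/μ = 659.8 · 0.2374 · 0.01339 / 0.000236 = 8888.
Re > 4000 → turbulent. Relative roughness ε/D = 0.000634/0.01339 = 0.0473. Haaland: 1/√f = -1.8 log₁₀[(0.0473/3.7)^1.11 + 6.9/8888] = -1.8 log₁₀[0.00792 + 0.000776] = 3.709, so f = 0.07269.
Darcy-Weisbach: ΔP = f(L/D)(ρV²/2) = 0.07269·(756.5/0.01339)·(659.8·0.2374²/2) = 0.07269·5.65e+04·18.6 = 7.638e+04 Pa.
Head loss h_f = ΔP/(ρg) = 7.638e+04/(659.8·9.81) = 11.80 m.

h_f ≈ 11.80 m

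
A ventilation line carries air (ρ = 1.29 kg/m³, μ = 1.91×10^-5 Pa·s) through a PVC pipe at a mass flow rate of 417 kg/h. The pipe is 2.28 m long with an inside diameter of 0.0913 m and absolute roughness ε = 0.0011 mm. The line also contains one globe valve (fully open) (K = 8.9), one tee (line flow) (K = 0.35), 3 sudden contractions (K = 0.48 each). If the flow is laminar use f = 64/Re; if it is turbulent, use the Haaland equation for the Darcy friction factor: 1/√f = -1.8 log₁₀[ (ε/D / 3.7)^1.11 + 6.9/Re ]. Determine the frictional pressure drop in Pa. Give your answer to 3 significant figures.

ΔP ≈ 1350 Pa

ṁ = 417 kg/h = 417/3600 = 0.1158 kg/s.
A = πD²/4 = π(0.0913)²/4 = 0.006547 m²; mean velocity V = ṁ/(ρA) = 0.1158/(1.29 · 0.006547) = 13.72 m/s.
Reynolds number Re = ρVD/μ = 1.29 · 13.72 · 0.0913 / 1.91e-05 = 8.457e+04.
Re > 4000 → turbulent. Relative roughness ε/D = 1.1e-06/0.0913 = 1.2e-05. Haaland: 1/√f = -1.8 log₁₀[(1.2e-05/3.7)^1.11 + 6.9/8.457e+04] = -1.8 log₁₀[8.11e-07 + 8.16e-05] = 7.351, so f = 0.0185.
Total minor-loss coefficient ΣK = 1·8.9 + 1·0.35 + 3·0.48 = 10.7.
ΔP = [f·L/D + ΣK]·(ρV²/2) = [0.0185·2.28/0.0913 + 10.7]·(1.29·13.72²/2) = [0.4621 + 10.7]·121.3 = 1353 Pa.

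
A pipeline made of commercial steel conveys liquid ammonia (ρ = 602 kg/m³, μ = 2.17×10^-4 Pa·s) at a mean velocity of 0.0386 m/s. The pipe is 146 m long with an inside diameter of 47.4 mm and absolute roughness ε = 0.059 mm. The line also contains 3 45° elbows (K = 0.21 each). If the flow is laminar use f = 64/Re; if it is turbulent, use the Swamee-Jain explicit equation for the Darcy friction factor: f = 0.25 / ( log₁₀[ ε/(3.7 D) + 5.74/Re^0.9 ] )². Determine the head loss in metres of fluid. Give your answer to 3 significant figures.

h_f ≈ 0.00923 m

Reynolds number Re = ρVD/μ = 602 · 0.0386 · 0.0474 / 0.000217 = 5076.
Re > 4000 → turbulent. Relative roughness ε/D = 5.9e-05/0.0474 = 0.00124. Swamee-Jain: f = 0.25/(log₁₀[0.00124/3.7 + 5.74/5076^0.9])² = 0.25/(log₁₀[0.000336 + 0.00265])² = 0.25/(-2.524)² = 0.03924.
Total minor-loss coefficient ΣK = 3·0.21 = 0.63.
ΔP = [f·L/D + ΣK]·(ρV²/2) = [0.03924·146/0.0474 + 0.63]·(602·0.0386²/2) = [120.9 + 0.63]·0.4485 = 54.48 Pa.
Head loss h_f = ΔP/(ρg) = 54.48/(602·9.81) = 0.00923 m.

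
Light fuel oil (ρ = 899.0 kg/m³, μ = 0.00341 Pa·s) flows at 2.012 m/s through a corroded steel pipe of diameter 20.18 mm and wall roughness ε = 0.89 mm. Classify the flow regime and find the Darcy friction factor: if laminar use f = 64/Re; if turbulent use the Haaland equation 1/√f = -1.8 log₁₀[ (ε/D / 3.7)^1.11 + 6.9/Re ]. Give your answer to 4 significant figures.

f ≈ 0.07007

Re = ρVD/μ = 899·2.012·0.02018/0.00341 = 1.07e+04.
Re > 4000 → turbulent. ε/D = 0.00089/0.02018 = 0.0441; Haaland: 1/√f = -1.8 log₁₀[0.00732 + 0.000645] = 3.778, so f = 0.07007.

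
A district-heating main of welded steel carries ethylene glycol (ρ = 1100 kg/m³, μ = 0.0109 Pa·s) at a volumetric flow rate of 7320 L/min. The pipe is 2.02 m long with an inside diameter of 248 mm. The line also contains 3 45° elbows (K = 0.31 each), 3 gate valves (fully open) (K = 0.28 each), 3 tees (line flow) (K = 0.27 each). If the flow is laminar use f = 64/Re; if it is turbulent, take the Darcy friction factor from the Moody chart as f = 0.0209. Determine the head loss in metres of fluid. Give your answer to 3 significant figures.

h_f ≈ 0.894 m

Q = 7320 L/min = 7320/60000 = 0.122 m³/s.
Cross-sectional area A = πD²/4 = π(0.248)²/4 = 0.04831 m²; mean velocity V = Q/A = 0.122/0.04831 = 2.526 m/s.
Reynolds number Re = ρVD/μ = 1100 · 2.526 · 0.248 / 0.0109 = 6.321e+04.
Re > 4000 → turbulent; use the Moody-chart value f = 0.0209.
Total minor-loss coefficient ΣK = 3·0.31 + 3·0.28 + 3·0.27 = 2.58.
ΔP = [f·L/D + ΣK]·(ρV²/2) = [0.0209·2.02/0.248 + 2.58]·(1100·2.526²/2) = [0.1702 + 2.58]·3508 = 9649 Pa.
Head loss h_f = ΔP/(ρg) = 9649/(1100·9.81) = 0.894 m.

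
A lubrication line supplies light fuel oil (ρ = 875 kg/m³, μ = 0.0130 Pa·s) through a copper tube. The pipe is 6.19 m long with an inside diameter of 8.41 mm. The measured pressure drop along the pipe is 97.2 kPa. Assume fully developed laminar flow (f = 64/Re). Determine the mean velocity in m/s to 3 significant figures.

V ≈ 2.67 m/s

For laminar flow, f = 64/Re with Re = ρVD/μ, so Darcy-Weisbach reduces to ΔP = 32μLV/D². Solving for V: V = ΔP·D²/(32μL) = 9.72e+04·(0.00841)²/(32·0.013·6.19) = 2.67 m/s.
Check: Re = ρVD/μ = 875·2.67·0.00841/0.013 = 1511 < 2300, so the laminar assumption holds.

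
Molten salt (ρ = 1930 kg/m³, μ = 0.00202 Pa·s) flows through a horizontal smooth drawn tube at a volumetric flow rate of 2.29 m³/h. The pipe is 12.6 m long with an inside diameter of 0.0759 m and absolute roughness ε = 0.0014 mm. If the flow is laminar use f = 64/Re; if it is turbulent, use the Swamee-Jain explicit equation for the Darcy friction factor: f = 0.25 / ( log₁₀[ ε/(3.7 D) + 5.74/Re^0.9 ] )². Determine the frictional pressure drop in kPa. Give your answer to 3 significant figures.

Q = 2.29 m³/h = 2.29/3600 = 0.0006361 m³/s.
Cross-sectional area A = πD²/4 = π(0.0759)²/4 = 0.004525 m²; mean velocity V = Q/A = 0.0006361/0.004525 = 0.1406 m/s.
Reynolds number Re = ρVD/μ = 1930 · 0.1406 · 0.0759 / 0.00202 = 1.02e+04.
Re > 4000 → turbulent. Relative roughness ε/D = 1.4e-06/0.0759 = 1.84e-05. Swamee-Jain: f = 0.25/(log₁₀[1.84e-05/3.7 + 5.74/1.02e+04^0.9])² = 0.25/(log₁₀[4.99e-06 + 0.00142])² = 0.25/(-2.847)² = 0.03084.
Darcy-Weisbach: ΔP = f(L/D)(ρV²/2) = 0.03084·(12.6/0.0759)·(1930·0.1406²/2) = 0.03084·166·19.07 = 97.66 Pa.
ΔP = 97.66 Pa = 0.0977 kPa.

ΔP ≈ 0.0977 kPa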